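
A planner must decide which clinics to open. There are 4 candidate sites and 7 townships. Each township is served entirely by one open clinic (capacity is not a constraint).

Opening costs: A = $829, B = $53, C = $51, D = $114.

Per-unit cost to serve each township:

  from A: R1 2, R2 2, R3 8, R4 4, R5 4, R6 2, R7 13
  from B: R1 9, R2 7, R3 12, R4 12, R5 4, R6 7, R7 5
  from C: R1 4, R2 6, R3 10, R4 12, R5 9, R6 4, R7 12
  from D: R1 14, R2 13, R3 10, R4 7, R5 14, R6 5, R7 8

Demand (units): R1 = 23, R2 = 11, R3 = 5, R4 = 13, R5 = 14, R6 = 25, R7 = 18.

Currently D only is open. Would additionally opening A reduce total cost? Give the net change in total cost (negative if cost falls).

Current service cost with {D}: 1071.
Adding A: each township re-picks its cheapest; new service cost 410, saving 661.
Extra fixed cost: 829. Net change = 829 − 661 = 168.
(Totals: 1185 → 1353.)

No — net change +168 (cost rises by 168).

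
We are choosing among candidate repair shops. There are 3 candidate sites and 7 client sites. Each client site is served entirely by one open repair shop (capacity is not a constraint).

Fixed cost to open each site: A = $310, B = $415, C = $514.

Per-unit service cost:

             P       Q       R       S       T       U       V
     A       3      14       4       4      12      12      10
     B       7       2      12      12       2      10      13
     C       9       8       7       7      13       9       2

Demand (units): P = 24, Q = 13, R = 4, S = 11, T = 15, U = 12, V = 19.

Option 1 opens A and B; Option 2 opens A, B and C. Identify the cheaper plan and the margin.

Option 1 is cheaper by 350.

Option 1: {A, B}: P→A 3·24=72, Q→B 2·13=26, R→A 4·4=16, S→A 4·11=44, T→B 2·15=30, U→B 10·12=120, V→A 10·19=190. Service 498; fixed 725; total 1223.
Option 2: {A, B, C}: P→A 3·24=72, Q→B 2·13=26, R→A 4·4=16, S→A 4·11=44, T→B 2·15=30, U→C 9·12=108, V→C 2·19=38. Service 334; fixed 1239; total 1573.
Difference: |1223 − 1573| = 350.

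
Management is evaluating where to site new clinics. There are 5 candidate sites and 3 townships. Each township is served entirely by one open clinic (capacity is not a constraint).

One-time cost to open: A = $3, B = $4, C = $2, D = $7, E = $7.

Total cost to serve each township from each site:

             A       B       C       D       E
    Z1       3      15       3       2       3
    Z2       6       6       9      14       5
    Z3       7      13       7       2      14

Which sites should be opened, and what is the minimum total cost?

For any fixed open set, each township goes to its cheapest open site; total = fixed + service.
{A}: Z1→A 3, Z2→A 6, Z3→A 7. Service 16; fixed 3; total 19.
{A, D}: service 10 + fixed 10 = 20
{A, C}: service 16 + fixed 5 = 21
{A, B, C, D, E}: Z1→D 2, Z2→E 5, Z3→D 2. Service 9; fixed 23; total 32.
No other subset beats 19.

Open A only; minimum total cost 19.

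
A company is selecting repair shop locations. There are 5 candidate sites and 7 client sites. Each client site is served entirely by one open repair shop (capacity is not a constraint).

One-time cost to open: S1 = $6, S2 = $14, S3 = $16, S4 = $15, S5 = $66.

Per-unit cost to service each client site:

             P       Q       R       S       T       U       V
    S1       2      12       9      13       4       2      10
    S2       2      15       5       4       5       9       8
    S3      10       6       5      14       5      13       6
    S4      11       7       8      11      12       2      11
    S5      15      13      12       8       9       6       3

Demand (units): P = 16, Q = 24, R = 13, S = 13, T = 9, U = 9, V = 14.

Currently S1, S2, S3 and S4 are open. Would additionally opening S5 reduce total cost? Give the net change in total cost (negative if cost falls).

Current service cost with {S1, S2, S3, S4}: 431.
Adding S5: each client site re-picks its cheapest; new service cost 389, saving 42.
Extra fixed cost: 66. Net change = 66 − 42 = 24.
(Totals: 482 → 506.)

No — net change +24 (cost rises by 24).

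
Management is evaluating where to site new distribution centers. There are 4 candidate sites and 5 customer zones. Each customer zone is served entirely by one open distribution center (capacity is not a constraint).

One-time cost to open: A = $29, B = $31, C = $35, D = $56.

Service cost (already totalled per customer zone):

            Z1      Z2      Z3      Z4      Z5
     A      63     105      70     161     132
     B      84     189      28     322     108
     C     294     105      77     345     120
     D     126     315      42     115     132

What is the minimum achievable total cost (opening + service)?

For any fixed open set, each customer zone goes to its cheapest open site; total = fixed + service.
{A, B}: Z1→A 63, Z2→A 105, Z3→B 28, Z4→A 161, Z5→B 108. Service 465; fixed 60; total 525.
{A, B, D}: Z1→A 63, Z2→A 105, Z3→B 28, Z4→D 115, Z5→B 108. Service 419; fixed 116; total 535.
{A, D}: service 457 + fixed 85 = 542
{A, B, C, D}: service 419 + fixed 151 = 570
No other subset beats 525.

Minimum total cost: 525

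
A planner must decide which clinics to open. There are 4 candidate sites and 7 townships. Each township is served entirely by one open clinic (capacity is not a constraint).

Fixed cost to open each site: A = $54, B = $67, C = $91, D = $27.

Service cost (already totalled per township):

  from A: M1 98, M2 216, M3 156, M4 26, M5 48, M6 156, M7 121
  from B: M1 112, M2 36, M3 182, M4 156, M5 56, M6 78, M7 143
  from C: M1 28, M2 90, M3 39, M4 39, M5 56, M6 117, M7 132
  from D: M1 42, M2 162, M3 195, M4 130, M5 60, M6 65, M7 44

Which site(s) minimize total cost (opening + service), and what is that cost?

For any fixed open set, each township goes to its cheapest open site; total = fixed + service.
{C, D}: M1→C 28, M2→C 90, M3→C 39, M4→C 39, M5→C 56, M6→D 65, M7→D 44. Service 361; fixed 118; total 479.
{B, C, D}: service 307 + fixed 185 = 492
{A, C, D}: service 340 + fixed 172 = 512
{A, B, C, D}: M1→C 28, M2→B 36, M3→C 39, M4→A 26, M5→A 48, M6→D 65, M7→D 44. Service 286; fixed 239; total 525.
(All 15 nonempty subsets were checked; C and D is lowest.)

Open C and D; minimum total cost 479.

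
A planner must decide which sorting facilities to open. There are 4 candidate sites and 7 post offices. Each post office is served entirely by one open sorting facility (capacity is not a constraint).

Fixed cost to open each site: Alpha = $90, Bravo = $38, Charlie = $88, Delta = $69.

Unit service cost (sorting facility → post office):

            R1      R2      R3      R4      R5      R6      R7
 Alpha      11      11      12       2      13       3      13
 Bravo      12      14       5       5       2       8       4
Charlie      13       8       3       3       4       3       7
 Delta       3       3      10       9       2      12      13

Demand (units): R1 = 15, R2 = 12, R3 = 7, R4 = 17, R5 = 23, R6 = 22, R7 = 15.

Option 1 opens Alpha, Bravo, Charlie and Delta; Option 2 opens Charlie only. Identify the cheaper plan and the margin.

Option 1 is cheaper by 121.

Option 1: {Alpha, Bravo, Charlie, Delta}: R1→Delta 3·15=45, R2→Delta 3·12=36, R3→Charlie 3·7=21, R4→Alpha 2·17=34, R5→Bravo 2·23=46, R6→Alpha 3·22=66, R7→Bravo 4·15=60. Service 308; fixed 285; total 593.
Option 2: {Charlie}: R1→Charlie 13·15=195, R2→Charlie 8·12=96, R3→Charlie 3·7=21, R4→Charlie 3·17=51, R5→Charlie 4·23=92, R6→Charlie 3·22=66, R7→Charlie 7·15=105. Service 626; fixed 88; total 714.
Difference: |593 − 714| = 121.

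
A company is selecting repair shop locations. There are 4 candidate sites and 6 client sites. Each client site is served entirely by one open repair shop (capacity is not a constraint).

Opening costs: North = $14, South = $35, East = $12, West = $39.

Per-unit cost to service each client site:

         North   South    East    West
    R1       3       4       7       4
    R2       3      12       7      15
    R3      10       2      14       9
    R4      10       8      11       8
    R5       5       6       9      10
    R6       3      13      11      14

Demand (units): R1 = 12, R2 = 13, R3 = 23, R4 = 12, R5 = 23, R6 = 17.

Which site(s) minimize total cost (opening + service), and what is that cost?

For any fixed open set, each client site goes to its cheapest open site; total = fixed + service.
{North, South}: R1→North 3·12=36, R2→North 3·13=39, R3→South 2·23=46, R4→South 8·12=96, R5→North 5·23=115, R6→North 3·17=51. Service 383; fixed 49; total 432.
{North, South, East}: service 383 + fixed 61 = 444
{North, South, West}: service 383 + fixed 88 = 471
{North, South, East, West}: service 383 + fixed 100 = 483
No other subset beats 432.

Open North and South; minimum total cost 432.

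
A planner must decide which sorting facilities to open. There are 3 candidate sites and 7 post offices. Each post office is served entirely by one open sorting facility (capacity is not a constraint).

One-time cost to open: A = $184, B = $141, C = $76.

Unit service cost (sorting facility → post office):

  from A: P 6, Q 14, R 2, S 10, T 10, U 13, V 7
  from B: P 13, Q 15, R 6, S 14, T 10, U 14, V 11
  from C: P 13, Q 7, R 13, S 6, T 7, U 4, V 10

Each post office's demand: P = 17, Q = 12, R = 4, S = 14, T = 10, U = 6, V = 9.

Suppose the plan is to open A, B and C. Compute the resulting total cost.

Each post office is assigned to its cheapest site among the open ones.
{A, B, C}: P→A 6·17=102, Q→C 7·12=84, R→A 2·4=8, S→C 6·14=84, T→C 7·10=70, U→C 4·6=24, V→A 7·9=63. Service 435; fixed 401; total 836.

Total cost: 836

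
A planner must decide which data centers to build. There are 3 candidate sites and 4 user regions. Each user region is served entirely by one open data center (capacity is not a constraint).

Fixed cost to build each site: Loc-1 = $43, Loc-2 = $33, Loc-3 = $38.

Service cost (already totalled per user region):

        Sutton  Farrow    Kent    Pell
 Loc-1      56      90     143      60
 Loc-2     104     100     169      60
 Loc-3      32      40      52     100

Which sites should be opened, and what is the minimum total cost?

Open Loc-2 and Loc-3; minimum total cost 255.

For any fixed open set, each user region goes to its cheapest open site; total = fixed + service.
{Loc-2, Loc-3}: Sutton→Loc-3 32, Farrow→Loc-3 40, Kent→Loc-3 52, Pell→Loc-2 60. Service 184; fixed 71; total 255.
{Loc-3}: Sutton→Loc-3 32, Farrow→Loc-3 40, Kent→Loc-3 52, Pell→Loc-3 100. Service 224; fixed 38; total 262.
{Loc-1, Loc-3}: service 184 + fixed 81 = 265
{Loc-1, Loc-2, Loc-3}: Sutton→Loc-3 32, Farrow→Loc-3 40, Kent→Loc-3 52, Pell→Loc-1 60. Service 184; fixed 114; total 298.
No other subset beats 255.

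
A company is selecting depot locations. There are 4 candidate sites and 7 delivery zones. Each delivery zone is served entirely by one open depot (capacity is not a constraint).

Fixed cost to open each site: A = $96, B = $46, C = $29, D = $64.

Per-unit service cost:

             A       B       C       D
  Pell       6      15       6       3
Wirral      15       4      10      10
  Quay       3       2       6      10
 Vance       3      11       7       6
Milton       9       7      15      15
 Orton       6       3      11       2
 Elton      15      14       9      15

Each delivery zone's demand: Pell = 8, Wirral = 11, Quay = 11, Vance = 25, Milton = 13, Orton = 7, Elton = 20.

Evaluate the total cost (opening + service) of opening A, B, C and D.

Each delivery zone is assigned to its cheapest site among the open ones.
{A, B, C, D}: Pell→D 3·8=24, Wirral→B 4·11=44, Quay→B 2·11=22, Vance→A 3·25=75, Milton→B 7·13=91, Orton→D 2·7=14, Elton→C 9·20=180. Service 450; fixed 235; total 685.

Total cost: 685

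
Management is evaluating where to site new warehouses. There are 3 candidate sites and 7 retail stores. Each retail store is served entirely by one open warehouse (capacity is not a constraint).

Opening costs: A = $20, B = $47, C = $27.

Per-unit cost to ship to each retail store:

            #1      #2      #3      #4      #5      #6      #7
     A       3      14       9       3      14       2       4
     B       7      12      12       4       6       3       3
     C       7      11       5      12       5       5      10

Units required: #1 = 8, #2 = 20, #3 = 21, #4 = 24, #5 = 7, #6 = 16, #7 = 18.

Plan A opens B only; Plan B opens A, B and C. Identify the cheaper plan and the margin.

Plan B is cheaper by 199.

Plan A: {B}: #1→B 7·8=56, #2→B 12·20=240, #3→B 12·21=252, #4→B 4·24=96, #5→B 6·7=42, #6→B 3·16=48, #7→B 3·18=54. Service 788; fixed 47; total 835.
Plan B: {A, B, C}: #1→A 3·8=24, #2→C 11·20=220, #3→C 5·21=105, #4→A 3·24=72, #5→C 5·7=35, #6→A 2·16=32, #7→B 3·18=54. Service 542; fixed 94; total 636.
Difference: |835 − 636| = 199.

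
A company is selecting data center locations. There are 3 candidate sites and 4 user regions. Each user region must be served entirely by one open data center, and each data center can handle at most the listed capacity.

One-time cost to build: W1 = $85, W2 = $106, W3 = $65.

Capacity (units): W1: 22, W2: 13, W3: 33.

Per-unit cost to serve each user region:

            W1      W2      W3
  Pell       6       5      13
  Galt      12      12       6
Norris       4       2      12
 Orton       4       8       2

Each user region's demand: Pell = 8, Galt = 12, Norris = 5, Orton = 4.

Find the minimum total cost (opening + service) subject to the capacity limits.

Minimum total cost: 298

Open {W1, W3}: Pell→W1 6·8=48, Galt→W3 6·12=72, Norris→W1 4·5=20, Orton→W3 2·4=8.
Loads: W1 carries 13/22, W3 carries 16/33. Service 148; fixed 150; total 298.
Next best feasible plan costs 301.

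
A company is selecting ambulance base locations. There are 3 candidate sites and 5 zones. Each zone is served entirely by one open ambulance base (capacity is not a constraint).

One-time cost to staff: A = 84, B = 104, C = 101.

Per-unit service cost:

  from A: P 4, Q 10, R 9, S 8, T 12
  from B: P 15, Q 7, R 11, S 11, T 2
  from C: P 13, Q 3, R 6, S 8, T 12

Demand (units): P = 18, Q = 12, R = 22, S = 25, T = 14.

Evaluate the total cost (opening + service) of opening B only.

Each zone is assigned to its cheapest site among the open ones.
{B}: P→B 15·18=270, Q→B 7·12=84, R→B 11·22=242, S→B 11·25=275, T→B 2·14=28. Service 899; fixed 104; total 1003.

Total cost: 1003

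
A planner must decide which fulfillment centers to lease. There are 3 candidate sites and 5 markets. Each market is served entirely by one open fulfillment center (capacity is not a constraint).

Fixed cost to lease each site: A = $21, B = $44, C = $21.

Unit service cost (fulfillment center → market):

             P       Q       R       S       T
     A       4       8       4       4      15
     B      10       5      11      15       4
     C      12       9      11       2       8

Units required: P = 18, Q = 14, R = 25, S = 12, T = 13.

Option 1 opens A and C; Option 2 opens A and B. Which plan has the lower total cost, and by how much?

Option 2 is cheaper by 47.

Option 1: {A, C}: P→A 4·18=72, Q→A 8·14=112, R→A 4·25=100, S→C 2·12=24, T→C 8·13=104. Service 412; fixed 42; total 454.
Option 2: {A, B}: P→A 4·18=72, Q→B 5·14=70, R→A 4·25=100, S→A 4·12=48, T→B 4·13=52. Service 342; fixed 65; total 407.
Difference: |454 − 407| = 47.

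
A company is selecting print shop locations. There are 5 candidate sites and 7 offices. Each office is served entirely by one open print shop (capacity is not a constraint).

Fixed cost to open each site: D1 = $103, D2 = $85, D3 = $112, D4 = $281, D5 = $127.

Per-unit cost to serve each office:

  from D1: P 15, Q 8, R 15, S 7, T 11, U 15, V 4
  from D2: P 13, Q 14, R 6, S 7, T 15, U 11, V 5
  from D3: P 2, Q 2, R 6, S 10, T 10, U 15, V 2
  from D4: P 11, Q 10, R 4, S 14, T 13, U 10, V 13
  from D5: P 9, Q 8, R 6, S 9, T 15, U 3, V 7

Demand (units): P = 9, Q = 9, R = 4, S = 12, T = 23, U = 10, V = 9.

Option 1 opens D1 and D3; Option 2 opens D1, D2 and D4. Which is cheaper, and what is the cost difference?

Option 1: {D1, D3}: P→D3 2·9=18, Q→D3 2·9=18, R→D3 6·4=24, S→D1 7·12=84, T→D3 10·23=230, U→D1 15·10=150, V→D3 2·9=18. Service 542; fixed 215; total 757.
Option 2: {D1, D2, D4}: P→D4 11·9=99, Q→D1 8·9=72, R→D4 4·4=16, S→D1 7·12=84, T→D1 11·23=253, U→D4 10·10=100, V→D1 4·9=36. Service 660; fixed 469; total 1129.
Difference: |757 − 1129| = 372.

Option 1 is cheaper by 372.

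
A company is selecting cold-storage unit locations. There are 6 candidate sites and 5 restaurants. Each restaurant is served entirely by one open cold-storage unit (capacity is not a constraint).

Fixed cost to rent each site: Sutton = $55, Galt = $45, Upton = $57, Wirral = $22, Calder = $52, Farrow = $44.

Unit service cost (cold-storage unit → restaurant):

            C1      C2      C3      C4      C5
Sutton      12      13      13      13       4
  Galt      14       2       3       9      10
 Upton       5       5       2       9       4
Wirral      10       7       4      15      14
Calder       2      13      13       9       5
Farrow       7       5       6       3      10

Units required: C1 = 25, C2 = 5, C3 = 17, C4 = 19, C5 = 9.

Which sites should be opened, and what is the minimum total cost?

For any fixed open set, each restaurant goes to its cheapest open site; total = fixed + service.
{Galt, Calder, Farrow}: C1→Calder 2·25=50, C2→Galt 2·5=10, C3→Galt 3·17=51, C4→Farrow 3·19=57, C5→Calder 5·9=45. Service 213; fixed 141; total 354.
{Upton, Calder, Farrow}: service 202 + fixed 153 = 355
{Wirral, Calder, Farrow}: C1→Calder 2·25=50, C2→Farrow 5·5=25, C3→Wirral 4·17=68, C4→Farrow 3·19=57, C5→Calder 5·9=45. Service 245; fixed 118; total 363.
{Sutton, Galt, Upton, Wirral, Calder, Farrow}: service 187 + fixed 275 = 462
No other subset beats 354.

Open Galt, Calder and Farrow; minimum total cost 354.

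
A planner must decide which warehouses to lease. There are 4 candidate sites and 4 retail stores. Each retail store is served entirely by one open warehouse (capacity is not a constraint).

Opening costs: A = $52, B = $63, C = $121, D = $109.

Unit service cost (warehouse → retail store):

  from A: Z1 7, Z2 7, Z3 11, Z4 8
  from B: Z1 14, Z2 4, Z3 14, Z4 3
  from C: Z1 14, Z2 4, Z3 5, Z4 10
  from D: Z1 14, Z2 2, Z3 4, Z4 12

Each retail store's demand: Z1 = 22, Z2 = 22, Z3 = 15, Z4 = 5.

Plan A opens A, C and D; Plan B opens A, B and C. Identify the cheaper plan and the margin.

Plan B is cheaper by 12.

Plan A: {A, C, D}: Z1→A 7·22=154, Z2→D 2·22=44, Z3→D 4·15=60, Z4→A 8·5=40. Service 298; fixed 282; total 580.
Plan B: {A, B, C}: Z1→A 7·22=154, Z2→B 4·22=88, Z3→C 5·15=75, Z4→B 3·5=15. Service 332; fixed 236; total 568.
Difference: |580 − 568| = 12.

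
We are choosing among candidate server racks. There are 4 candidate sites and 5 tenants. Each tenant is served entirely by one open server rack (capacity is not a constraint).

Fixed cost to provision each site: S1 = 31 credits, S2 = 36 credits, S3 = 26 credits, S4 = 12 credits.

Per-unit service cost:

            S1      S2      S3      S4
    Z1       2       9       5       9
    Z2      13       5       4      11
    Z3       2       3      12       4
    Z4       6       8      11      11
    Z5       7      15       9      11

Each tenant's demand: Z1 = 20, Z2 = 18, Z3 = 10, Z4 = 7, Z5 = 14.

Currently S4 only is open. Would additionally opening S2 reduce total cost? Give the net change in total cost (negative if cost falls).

Current service cost with {S4}: 649.
Adding S2: each tenant re-picks its cheapest; new service cost 510, saving 139.
Extra fixed cost: 36. Net change = 36 − 139 = -103.
(Totals: 661 → 558.)

Yes — net change −103 (cost falls by 103).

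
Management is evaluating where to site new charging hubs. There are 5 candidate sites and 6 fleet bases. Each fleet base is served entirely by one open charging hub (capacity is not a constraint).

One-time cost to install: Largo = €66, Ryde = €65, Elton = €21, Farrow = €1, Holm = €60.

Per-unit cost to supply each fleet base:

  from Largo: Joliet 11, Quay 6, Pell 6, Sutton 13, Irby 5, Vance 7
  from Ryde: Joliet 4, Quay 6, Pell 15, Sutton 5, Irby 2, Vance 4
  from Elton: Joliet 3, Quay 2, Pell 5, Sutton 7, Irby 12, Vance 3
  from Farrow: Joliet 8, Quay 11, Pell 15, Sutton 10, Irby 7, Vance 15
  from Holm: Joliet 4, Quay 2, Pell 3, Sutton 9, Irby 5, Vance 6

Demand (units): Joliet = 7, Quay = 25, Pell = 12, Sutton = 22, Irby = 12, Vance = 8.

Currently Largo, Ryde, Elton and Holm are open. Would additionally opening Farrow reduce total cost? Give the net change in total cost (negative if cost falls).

Current service cost with {Largo, Ryde, Elton, Holm}: 265.
Adding Farrow: each fleet base re-picks its cheapest; new service cost 265, saving 0.
Extra fixed cost: 1. Net change = 1 − 0 = 1.
(Totals: 477 → 478.)

No — net change +1 (cost rises by 1).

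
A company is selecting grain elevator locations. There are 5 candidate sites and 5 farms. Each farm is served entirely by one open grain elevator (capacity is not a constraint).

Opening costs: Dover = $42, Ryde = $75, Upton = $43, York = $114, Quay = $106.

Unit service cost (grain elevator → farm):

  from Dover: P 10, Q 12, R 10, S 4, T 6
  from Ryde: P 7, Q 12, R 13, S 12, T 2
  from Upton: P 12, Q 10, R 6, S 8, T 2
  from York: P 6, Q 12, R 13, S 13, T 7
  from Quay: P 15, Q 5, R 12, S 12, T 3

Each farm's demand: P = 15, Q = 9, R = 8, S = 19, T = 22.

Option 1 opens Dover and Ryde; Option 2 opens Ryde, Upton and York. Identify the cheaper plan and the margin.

Option 1 is cheaper by 126.

Option 1: {Dover, Ryde}: P→Ryde 7·15=105, Q→Dover 12·9=108, R→Dover 10·8=80, S→Dover 4·19=76, T→Ryde 2·22=44. Service 413; fixed 117; total 530.
Option 2: {Ryde, Upton, York}: P→York 6·15=90, Q→Upton 10·9=90, R→Upton 6·8=48, S→Upton 8·19=152, T→Ryde 2·22=44. Service 424; fixed 232; total 656.
Difference: |530 − 656| = 126.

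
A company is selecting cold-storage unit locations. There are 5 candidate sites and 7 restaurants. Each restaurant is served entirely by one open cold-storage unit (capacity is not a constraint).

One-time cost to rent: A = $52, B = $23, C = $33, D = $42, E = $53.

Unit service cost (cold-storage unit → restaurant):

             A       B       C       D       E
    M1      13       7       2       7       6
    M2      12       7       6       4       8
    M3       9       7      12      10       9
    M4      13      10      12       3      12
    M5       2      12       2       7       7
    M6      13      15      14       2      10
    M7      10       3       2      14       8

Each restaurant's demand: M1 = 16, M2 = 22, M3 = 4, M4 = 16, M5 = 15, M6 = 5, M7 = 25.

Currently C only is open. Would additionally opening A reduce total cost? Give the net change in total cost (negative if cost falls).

Current service cost with {C}: 554.
Adding A: each restaurant re-picks its cheapest; new service cost 537, saving 17.
Extra fixed cost: 52. Net change = 52 − 17 = 35.
(Totals: 587 → 622.)

No — net change +35 (cost rises by 35).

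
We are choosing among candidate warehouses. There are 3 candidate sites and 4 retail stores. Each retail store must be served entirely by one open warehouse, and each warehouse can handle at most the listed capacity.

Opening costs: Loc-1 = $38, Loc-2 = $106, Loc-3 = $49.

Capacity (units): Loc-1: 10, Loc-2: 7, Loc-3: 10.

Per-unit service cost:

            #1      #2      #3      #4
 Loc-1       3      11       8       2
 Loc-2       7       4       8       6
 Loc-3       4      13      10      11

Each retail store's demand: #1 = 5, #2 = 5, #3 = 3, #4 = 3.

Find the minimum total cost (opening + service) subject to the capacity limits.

Minimum total cost: 198

Open {Loc-1, Loc-3}: #1→Loc-3 4·5=20, #2→Loc-1 11·5=55, #3→Loc-3 10·3=30, #4→Loc-1 2·3=6.
Loads: Loc-1 carries 8/10, Loc-3 carries 8/10. Service 111; fixed 87; total 198.
Next best feasible plan costs 202.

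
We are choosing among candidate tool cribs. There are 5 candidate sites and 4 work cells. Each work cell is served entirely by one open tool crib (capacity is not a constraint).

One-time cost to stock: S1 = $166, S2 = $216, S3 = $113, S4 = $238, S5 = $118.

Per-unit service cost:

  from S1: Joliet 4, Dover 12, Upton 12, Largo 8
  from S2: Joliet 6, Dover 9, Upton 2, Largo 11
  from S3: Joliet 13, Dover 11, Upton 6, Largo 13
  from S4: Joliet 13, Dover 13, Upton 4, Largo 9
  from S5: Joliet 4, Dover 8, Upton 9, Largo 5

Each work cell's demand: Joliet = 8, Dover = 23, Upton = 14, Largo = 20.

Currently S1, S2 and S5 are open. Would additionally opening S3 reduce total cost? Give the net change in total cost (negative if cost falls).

Current service cost with {S1, S2, S5}: 344.
Adding S3: each work cell re-picks its cheapest; new service cost 344, saving 0.
Extra fixed cost: 113. Net change = 113 − 0 = 113.
(Totals: 844 → 957.)

No — net change +113 (cost rises by 113).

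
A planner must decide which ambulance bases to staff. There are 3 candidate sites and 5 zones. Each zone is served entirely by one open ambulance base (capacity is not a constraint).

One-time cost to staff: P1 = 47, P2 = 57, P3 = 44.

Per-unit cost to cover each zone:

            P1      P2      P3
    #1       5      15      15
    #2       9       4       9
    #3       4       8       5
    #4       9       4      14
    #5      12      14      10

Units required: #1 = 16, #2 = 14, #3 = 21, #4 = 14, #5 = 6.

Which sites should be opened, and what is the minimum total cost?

For any fixed open set, each zone goes to its cheapest open site; total = fixed + service.
{P1, P2}: #1→P1 5·16=80, #2→P2 4·14=56, #3→P1 4·21=84, #4→P2 4·14=56, #5→P1 12·6=72. Service 348; fixed 104; total 452.
{P1, P2, P3}: #1→P1 5·16=80, #2→P2 4·14=56, #3→P1 4·21=84, #4→P2 4·14=56, #5→P3 10·6=60. Service 336; fixed 148; total 484.
{P1}: #1→P1 5·16=80, #2→P1 9·14=126, #3→P1 4·21=84, #4→P1 9·14=126, #5→P1 12·6=72. Service 488; fixed 47; total 535.
{P3}: service 727 + fixed 44 = 771
No other subset beats 452.

Open P1 and P2; minimum total cost 452.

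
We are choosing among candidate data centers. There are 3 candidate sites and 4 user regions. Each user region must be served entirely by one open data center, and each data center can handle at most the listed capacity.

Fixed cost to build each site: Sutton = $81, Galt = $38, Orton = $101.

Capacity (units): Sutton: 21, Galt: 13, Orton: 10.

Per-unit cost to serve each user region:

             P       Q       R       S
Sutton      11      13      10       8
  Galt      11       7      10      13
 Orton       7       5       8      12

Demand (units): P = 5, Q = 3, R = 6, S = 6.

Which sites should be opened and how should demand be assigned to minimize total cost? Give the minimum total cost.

Open {Sutton}: P→Sutton 11·5=55, Q→Sutton 13·3=39, R→Sutton 10·6=60, S→Sutton 8·6=48.
Loads: Sutton carries 20/21. Service 202; fixed 81; total 283.
Next best feasible plan costs 303.

Minimum total cost: 283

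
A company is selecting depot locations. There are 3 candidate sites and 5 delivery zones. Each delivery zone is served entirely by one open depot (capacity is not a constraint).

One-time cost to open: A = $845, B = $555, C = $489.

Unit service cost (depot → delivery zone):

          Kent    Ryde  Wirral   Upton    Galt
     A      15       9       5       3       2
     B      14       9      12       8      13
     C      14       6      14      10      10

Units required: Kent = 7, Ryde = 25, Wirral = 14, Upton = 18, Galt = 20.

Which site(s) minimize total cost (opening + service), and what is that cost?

For any fixed open set, each delivery zone goes to its cheapest open site; total = fixed + service.
{C}: Kent→C 14·7=98, Ryde→C 6·25=150, Wirral→C 14·14=196, Upton→C 10·18=180, Galt→C 10·20=200. Service 824; fixed 489; total 1313.
{A}: service 494 + fixed 845 = 1339
{B}: Kent→B 14·7=98, Ryde→B 9·25=225, Wirral→B 12·14=168, Upton→B 8·18=144, Galt→B 13·20=260. Service 895; fixed 555; total 1450.
{A, B, C}: service 412 + fixed 1889 = 2301
No other subset beats 1313.

Open C only; minimum total cost 1313.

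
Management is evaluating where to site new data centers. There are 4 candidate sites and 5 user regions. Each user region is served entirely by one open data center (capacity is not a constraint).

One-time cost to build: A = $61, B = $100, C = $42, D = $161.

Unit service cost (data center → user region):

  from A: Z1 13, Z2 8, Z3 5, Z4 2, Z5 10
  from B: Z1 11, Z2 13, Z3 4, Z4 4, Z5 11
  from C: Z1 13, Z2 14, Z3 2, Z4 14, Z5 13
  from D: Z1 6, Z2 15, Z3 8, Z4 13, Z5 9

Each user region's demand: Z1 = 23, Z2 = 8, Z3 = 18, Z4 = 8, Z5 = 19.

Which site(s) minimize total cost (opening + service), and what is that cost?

Open A, C and D; minimum total cost 689.

For any fixed open set, each user region goes to its cheapest open site; total = fixed + service.
{A, C, D}: Z1→D 6·23=138, Z2→A 8·8=64, Z3→C 2·18=36, Z4→A 2·8=16, Z5→D 9·19=171. Service 425; fixed 264; total 689.
{A, D}: service 479 + fixed 222 = 701
{A, C}: Z1→A 13·23=299, Z2→A 8·8=64, Z3→C 2·18=36, Z4→A 2·8=16, Z5→A 10·19=190. Service 605; fixed 103; total 708.
{A, B, C, D}: Z1→D 6·23=138, Z2→A 8·8=64, Z3→C 2·18=36, Z4→A 2·8=16, Z5→D 9·19=171. Service 425; fixed 364; total 789.
No other subset beats 689.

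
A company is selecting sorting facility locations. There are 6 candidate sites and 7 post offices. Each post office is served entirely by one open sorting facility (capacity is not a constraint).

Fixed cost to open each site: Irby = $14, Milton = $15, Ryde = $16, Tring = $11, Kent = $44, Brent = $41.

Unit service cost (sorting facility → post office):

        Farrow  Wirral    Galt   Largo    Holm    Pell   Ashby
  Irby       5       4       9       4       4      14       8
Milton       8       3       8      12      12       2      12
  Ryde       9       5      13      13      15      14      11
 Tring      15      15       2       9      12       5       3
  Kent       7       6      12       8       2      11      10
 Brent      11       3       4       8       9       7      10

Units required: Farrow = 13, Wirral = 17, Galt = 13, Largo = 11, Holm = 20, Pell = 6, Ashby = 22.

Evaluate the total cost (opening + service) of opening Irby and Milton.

Each post office is assigned to its cheapest site among the open ones.
{Irby, Milton}: Farrow→Irby 5·13=65, Wirral→Milton 3·17=51, Galt→Milton 8·13=104, Largo→Irby 4·11=44, Holm→Irby 4·20=80, Pell→Milton 2·6=12, Ashby→Irby 8·22=176. Service 532; fixed 29; total 561.

Total cost: 561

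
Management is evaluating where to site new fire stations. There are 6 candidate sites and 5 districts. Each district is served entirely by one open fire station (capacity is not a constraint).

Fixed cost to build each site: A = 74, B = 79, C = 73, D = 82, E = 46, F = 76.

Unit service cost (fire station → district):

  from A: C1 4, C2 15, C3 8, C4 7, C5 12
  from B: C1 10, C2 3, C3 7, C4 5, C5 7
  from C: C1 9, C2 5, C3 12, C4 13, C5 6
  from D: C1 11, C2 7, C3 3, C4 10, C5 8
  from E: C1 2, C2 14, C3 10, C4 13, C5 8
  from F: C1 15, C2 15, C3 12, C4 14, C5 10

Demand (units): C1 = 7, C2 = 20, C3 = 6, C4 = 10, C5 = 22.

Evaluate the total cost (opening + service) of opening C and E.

Each district is assigned to its cheapest site among the open ones.
{C, E}: C1→E 2·7=14, C2→C 5·20=100, C3→E 10·6=60, C4→C 13·10=130, C5→C 6·22=132. Service 436; fixed 119; total 555.

Total cost: 555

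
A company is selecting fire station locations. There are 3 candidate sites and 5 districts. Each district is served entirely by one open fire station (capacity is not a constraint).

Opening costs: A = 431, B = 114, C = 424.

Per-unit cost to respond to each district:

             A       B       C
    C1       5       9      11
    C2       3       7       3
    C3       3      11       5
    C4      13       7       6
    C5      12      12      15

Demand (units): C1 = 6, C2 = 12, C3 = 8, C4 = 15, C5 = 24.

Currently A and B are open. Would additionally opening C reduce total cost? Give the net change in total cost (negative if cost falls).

No — net change +409 (cost rises by 409).

Current service cost with {A, B}: 483.
Adding C: each district re-picks its cheapest; new service cost 468, saving 15.
Extra fixed cost: 424. Net change = 424 − 15 = 409.
(Totals: 1028 → 1437.)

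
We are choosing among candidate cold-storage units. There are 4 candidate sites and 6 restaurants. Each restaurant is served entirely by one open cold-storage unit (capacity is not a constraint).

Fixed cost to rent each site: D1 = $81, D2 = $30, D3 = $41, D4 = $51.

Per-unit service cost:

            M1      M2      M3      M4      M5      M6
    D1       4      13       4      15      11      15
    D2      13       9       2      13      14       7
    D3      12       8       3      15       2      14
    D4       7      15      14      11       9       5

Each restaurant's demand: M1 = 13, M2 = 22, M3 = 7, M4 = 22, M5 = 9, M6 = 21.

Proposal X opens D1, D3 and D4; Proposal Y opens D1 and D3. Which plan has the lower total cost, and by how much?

Proposal X is cheaper by 226.

Proposal X: {D1, D3, D4}: M1→D1 4·13=52, M2→D3 8·22=176, M3→D3 3·7=21, M4→D4 11·22=242, M5→D3 2·9=18, M6→D4 5·21=105. Service 614; fixed 173; total 787.
Proposal Y: {D1, D3}: M1→D1 4·13=52, M2→D3 8·22=176, M3→D3 3·7=21, M4→D1 15·22=330, M5→D3 2·9=18, M6→D3 14·21=294. Service 891; fixed 122; total 1013.
Difference: |787 − 1013| = 226.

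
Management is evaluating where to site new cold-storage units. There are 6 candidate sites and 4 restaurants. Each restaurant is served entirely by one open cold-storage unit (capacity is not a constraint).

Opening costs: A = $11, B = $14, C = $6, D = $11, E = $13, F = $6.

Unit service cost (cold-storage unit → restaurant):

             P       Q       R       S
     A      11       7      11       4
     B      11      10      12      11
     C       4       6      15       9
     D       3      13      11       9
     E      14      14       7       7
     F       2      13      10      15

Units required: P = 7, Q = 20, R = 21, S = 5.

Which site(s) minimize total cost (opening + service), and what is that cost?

Open A, C, E and F; minimum total cost 337.

For any fixed open set, each restaurant goes to its cheapest open site; total = fixed + service.
{A, C, E, F}: P→F 2·7=14, Q→C 6·20=120, R→E 7·21=147, S→A 4·5=20. Service 301; fixed 36; total 337.
{C, E, F}: P→F 2·7=14, Q→C 6·20=120, R→E 7·21=147, S→E 7·5=35. Service 316; fixed 25; total 341.
{A, C, E}: P→C 4·7=28, Q→C 6·20=120, R→E 7·21=147, S→A 4·5=20. Service 315; fixed 30; total 345.
{A, B, C, D, E, F}: service 301 + fixed 61 = 362
No other subset beats 337.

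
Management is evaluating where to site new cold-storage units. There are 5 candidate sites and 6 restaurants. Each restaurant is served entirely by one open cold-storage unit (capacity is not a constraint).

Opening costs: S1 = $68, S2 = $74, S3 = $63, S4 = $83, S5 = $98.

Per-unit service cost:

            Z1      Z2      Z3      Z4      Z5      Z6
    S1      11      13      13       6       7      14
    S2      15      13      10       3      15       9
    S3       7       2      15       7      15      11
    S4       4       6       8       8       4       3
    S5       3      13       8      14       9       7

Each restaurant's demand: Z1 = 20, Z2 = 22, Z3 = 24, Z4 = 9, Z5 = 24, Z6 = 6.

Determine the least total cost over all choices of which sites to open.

Minimum total cost: 639

For any fixed open set, each restaurant goes to its cheapest open site; total = fixed + service.
{S3, S4}: Z1→S4 4·20=80, Z2→S3 2·22=44, Z3→S4 8·24=192, Z4→S3 7·9=63, Z5→S4 4·24=96, Z6→S4 3·6=18. Service 493; fixed 146; total 639.
{S4}: Z1→S4 4·20=80, Z2→S4 6·22=132, Z3→S4 8·24=192, Z4→S4 8·9=72, Z5→S4 4·24=96, Z6→S4 3·6=18. Service 590; fixed 83; total 673.
{S2, S3, S4}: service 457 + fixed 220 = 677
{S1, S2, S3, S4, S5}: service 437 + fixed 386 = 823
No other subset beats 639.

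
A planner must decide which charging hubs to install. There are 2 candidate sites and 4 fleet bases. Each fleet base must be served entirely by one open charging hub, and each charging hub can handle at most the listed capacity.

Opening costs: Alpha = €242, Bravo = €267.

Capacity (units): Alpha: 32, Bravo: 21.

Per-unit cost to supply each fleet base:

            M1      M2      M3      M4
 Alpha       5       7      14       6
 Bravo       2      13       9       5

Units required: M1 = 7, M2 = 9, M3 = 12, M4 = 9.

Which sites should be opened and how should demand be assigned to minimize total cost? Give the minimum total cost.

Minimum total cost: 748

Open {Alpha, Bravo}: M1→Bravo 2·7=14, M2→Alpha 7·9=63, M3→Bravo 9·12=108, M4→Alpha 6·9=54.
Loads: Alpha carries 18/32, Bravo carries 19/21. Service 239; fixed 509; total 748.
Next best feasible plan costs 760.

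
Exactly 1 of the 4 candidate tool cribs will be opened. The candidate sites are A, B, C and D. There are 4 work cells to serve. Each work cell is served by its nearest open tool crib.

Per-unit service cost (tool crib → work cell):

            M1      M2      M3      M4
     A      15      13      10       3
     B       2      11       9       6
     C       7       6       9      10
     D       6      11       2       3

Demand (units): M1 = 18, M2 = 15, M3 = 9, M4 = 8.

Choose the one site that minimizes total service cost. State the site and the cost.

With exactly 1 open, each work cell uses its cheapest among the chosen.
{D}: M1→D 6·18=108, M2→D 11·15=165, M3→D 2·9=18, M4→D 3·8=24. Service cost 315.
{B}: service cost 330
{C}: service cost 377
Among all 4 size-1 choices, {D} is lowest.

Choose D only; total service cost 315.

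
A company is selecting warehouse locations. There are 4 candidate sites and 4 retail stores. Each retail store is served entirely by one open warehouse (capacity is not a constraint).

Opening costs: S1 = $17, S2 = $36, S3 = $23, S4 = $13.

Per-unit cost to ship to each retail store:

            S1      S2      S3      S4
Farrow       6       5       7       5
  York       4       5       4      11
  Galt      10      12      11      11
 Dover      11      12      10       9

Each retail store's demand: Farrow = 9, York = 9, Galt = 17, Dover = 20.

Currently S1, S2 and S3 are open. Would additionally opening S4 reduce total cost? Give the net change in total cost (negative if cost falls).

Current service cost with {S1, S2, S3}: 451.
Adding S4: each retail store re-picks its cheapest; new service cost 431, saving 20.
Extra fixed cost: 13. Net change = 13 − 20 = -7.
(Totals: 527 → 520.)

Yes — net change −7 (cost falls by 7).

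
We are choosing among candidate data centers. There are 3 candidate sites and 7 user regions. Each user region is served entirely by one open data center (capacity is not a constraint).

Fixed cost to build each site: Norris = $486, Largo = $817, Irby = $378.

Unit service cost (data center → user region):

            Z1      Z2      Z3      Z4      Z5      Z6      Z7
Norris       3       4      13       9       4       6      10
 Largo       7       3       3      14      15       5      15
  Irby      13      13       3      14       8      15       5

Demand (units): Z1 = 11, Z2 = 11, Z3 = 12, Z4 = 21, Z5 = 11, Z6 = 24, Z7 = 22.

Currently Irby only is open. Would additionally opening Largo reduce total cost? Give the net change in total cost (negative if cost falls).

No — net change +401 (cost rises by 401).

Current service cost with {Irby}: 1174.
Adding Largo: each user region re-picks its cheapest; new service cost 758, saving 416.
Extra fixed cost: 817. Net change = 817 − 416 = 401.
(Totals: 1552 → 1953.)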